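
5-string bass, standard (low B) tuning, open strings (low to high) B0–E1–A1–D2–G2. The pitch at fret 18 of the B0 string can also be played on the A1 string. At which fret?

8

Fret 18 on B0 is MIDI 23 + 18 = 41 (F2). On the A1 string (open MIDI 33), that pitch is 41 − 33 = fret 8.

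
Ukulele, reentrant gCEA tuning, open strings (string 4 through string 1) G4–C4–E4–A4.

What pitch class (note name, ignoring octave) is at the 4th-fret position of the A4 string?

Each fret is one semitone, so A4 + 4 = C#.
(Equivalently spelled Db.)

C#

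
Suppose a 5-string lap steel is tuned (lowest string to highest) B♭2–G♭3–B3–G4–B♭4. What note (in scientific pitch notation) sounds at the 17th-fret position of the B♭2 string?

E♭4

Each fret is one semitone, so B♭2 + 17 = E♭4.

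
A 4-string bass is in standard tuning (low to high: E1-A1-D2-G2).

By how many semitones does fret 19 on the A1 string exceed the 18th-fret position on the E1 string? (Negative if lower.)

6 semitones

A1 at fret 19 → E3 (MIDI 52); E1 at fret 18 → A♯2 (MIDI 46).
52 − 46 = 6, so the two pitches are 6 semitones apart.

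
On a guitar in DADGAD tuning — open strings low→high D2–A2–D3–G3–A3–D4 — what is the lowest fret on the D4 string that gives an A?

From D4, count semitones up the chromatic scale until reaching A: D–D#–E–F–F#–G–G#–A — 7 steps.

7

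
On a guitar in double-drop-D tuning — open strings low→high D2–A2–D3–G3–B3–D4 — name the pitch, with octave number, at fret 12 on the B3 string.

B4

The open B3 string plus 12 semitones: B–C–C#–D–…–A–A#–B.
The walk passes from B into C once, so the octave number goes from 3 to 4.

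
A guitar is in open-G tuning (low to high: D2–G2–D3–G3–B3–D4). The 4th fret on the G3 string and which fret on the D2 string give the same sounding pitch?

G3 at fret 4 is G3 + 4 semitones = B3.
The open D2 string is 17 semitones below the open G3, so the same pitch on the D2 string lies at fret 4 + 17 = 21.

21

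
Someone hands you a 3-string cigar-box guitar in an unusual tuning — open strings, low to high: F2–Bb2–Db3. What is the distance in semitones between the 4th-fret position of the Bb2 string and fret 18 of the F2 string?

9 semitones

Bb2 at fret 4 → D3 (MIDI 50); F2 at fret 18 → B3 (MIDI 59).
50 − 59 = -9, so the two pitches are 9 semitones apart, with B3 the higher.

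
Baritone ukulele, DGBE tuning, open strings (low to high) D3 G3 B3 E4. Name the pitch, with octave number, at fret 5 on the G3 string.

G3 is MIDI 55. Adding 5 gives 60, which is C4.

C4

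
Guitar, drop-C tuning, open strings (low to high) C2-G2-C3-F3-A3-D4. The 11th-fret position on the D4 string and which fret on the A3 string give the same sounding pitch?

16

Fret 11 on D4 is MIDI 62 + 11 = 73 (C♯5). On the A3 string (open MIDI 57), that pitch is 73 − 57 = fret 16.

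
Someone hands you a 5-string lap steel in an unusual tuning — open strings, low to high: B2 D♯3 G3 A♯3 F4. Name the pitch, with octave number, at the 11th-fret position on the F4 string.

E5

Each fret is one semitone, so F4 + 11 = E5.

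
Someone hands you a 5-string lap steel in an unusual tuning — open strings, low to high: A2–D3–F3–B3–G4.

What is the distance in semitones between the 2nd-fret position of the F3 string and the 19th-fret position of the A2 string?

9 semitones

F3 at fret 2 → G3 (MIDI 55); A2 at fret 19 → E4 (MIDI 64).
55 − 64 = -9, so the two pitches are 9 semitones apart, with E4 the higher.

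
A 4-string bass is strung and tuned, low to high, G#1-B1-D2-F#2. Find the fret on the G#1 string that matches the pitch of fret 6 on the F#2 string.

16

F#2 at fret 6 is F#2 + 6 semitones = C3.
The open G#1 string is 10 semitones below the open F#2, so the same pitch on the G#1 string lies at fret 6 + 10 = 16.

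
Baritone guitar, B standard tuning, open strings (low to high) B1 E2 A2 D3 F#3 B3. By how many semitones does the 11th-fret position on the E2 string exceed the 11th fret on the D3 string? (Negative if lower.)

E2 at fret 11 → D#3 (MIDI 51); D3 at fret 11 → C#4 (MIDI 61).
51 − 61 = -10, so the two pitches are 10 semitones apart.

-10 semitones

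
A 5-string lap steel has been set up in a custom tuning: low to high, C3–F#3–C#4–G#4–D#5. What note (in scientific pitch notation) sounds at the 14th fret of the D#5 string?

F6

Each fret is one semitone, so D#5 + 14 = F6.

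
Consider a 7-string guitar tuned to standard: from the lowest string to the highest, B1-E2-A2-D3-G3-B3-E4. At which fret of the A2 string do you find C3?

C3 is 3 semitones above the open A2 (A–A#–B–C), so it sits at fret 3.

3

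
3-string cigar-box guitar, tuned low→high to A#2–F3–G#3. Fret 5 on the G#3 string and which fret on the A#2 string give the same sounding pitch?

G#3 at fret 5 is G#3 + 5 semitones = C#4.
The open A#2 string is 10 semitones below the open G#3, so the same pitch on the A#2 string lies at fret 5 + 10 = 15.

15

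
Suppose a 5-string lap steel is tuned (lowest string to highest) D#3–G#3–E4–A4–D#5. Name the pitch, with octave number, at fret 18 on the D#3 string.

A4

The open D#3 string plus 18 semitones: D#–E–F–F#–…–G–G#–A.
The walk passes from B into C once, so the octave number goes from 3 to 4.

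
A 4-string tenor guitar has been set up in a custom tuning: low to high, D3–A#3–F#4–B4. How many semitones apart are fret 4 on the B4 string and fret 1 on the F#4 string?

8 semitones

B4 at fret 4 → D#5 (MIDI 75); F#4 at fret 1 → G4 (MIDI 67).
75 − 67 = 8, so the two pitches are 8 semitones apart, with D#5 the higher.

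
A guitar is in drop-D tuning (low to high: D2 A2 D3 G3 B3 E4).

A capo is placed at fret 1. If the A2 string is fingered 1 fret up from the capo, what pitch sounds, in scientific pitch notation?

The capo raises the open A2 by 1 semitone to A#2; fretting 1 more gives A2 + 1 + 1 = A2 + 2 semitones = B2.

B2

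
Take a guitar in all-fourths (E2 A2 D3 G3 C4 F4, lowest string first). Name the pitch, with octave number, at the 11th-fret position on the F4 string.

E5

Each fret is one semitone, so F4 + 11 = E5.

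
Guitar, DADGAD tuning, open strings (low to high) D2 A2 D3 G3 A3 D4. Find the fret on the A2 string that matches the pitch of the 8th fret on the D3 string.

13

D3 at fret 8 is D3 + 8 semitones = A♯3.
The open A2 string is 5 semitones below the open D3, so the same pitch on the A2 string lies at fret 8 + 5 = 13.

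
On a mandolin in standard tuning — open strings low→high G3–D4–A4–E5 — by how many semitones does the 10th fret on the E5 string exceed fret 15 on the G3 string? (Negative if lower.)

16 semitones

E5 at fret 10 → D6 (MIDI 86); G3 at fret 15 → A#4 (MIDI 70).
86 − 70 = 16, so the two pitches are 16 semitones apart.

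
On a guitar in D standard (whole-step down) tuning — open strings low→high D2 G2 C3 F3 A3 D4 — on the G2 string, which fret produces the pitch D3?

7

D3 is 7 semitones above the open G2 (G–G#–A–A#–B–C–C#–D), so it sits at fret 7.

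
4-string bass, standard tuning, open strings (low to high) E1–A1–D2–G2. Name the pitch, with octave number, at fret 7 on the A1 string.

A1 is MIDI 33. Adding 7 gives 40, which is E2.

E2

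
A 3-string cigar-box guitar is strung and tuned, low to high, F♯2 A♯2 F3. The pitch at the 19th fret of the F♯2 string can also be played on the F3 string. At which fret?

Fret 19 on F♯2 is MIDI 42 + 19 = 61 (C♯4). On the F3 string (open MIDI 53), that pitch is 61 − 53 = fret 8.

8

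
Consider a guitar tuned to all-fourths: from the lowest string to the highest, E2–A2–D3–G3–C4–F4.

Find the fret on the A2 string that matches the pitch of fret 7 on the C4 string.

C4 at fret 7 is C4 + 7 semitones = G4.
The open A2 string is 15 semitones below the open C4, so the same pitch on the A2 string lies at fret 7 + 15 = 22.

22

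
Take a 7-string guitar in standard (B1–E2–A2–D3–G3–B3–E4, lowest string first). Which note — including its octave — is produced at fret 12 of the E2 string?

E2 is MIDI 40. Adding 12 gives 52, which is E3.

E3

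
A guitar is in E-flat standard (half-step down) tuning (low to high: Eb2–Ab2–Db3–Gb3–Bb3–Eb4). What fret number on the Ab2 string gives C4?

16

C4 is 16 semitones above the open Ab2 (Ab–A–Bb–B–…–Bb–B–C), so it sits at fret 16.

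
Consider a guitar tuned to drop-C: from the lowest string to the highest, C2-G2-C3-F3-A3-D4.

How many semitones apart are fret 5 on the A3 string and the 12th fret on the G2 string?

A3 at fret 5 → D4 (MIDI 62); G2 at fret 12 → G3 (MIDI 55).
62 − 55 = 7, so the two pitches are 7 semitones apart, with D4 the higher.

7 semitones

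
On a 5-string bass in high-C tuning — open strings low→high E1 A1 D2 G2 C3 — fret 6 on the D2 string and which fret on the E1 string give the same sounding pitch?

16

D2 at fret 6 is D2 + 6 semitones = G#2.
The open E1 string is 10 semitones below the open D2, so the same pitch on the E1 string lies at fret 6 + 10 = 16.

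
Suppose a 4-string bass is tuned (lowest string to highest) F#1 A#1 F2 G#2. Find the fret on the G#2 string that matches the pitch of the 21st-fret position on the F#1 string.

Fret 21 on F#1 is MIDI 30 + 21 = 51 (D#3). On the G#2 string (open MIDI 44), that pitch is 51 − 44 = fret 7.

7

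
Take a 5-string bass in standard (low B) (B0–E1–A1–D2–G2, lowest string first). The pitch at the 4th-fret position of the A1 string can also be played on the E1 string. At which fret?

A1 at fret 4 is A1 + 4 semitones = C#2.
The open E1 string is 5 semitones below the open A1, so the same pitch on the E1 string lies at fret 4 + 5 = 9.

9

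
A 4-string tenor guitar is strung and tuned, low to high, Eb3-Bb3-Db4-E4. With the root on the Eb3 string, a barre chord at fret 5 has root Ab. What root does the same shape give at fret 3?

Moving from fret 5 to fret 3 shifts the root by -2 semitones.
Ab down 2 semitones is Gb.

Gb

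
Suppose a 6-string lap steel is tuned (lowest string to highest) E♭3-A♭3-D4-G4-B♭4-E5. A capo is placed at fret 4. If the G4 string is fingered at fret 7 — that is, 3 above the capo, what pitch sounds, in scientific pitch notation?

D5

The capo raises the open G4 by 4 semitones to B4; fretting 3 more gives G4 + 4 + 3 = G4 + 7 semitones = D5.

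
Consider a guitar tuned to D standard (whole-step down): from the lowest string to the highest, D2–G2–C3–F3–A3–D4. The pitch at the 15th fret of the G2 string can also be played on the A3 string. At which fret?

1

Fret 15 on G2 is MIDI 43 + 15 = 58 (A#3). On the A3 string (open MIDI 57), that pitch is 58 − 57 = fret 1.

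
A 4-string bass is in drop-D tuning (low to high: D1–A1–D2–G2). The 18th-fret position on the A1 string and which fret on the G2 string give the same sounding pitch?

8

A1 at fret 18 is A1 + 18 semitones = D♯3.
The open G2 string is 10 semitones above the open A1, so the same pitch on the G2 string lies at fret 18 − 10 = 8.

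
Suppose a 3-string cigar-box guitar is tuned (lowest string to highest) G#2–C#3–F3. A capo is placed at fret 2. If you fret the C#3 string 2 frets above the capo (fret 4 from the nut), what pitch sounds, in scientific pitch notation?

The capo raises the open C#3 by 2 semitones to D#3; fretting 2 more gives C#3 + 2 + 2 = C#3 + 4 semitones = F3.

F3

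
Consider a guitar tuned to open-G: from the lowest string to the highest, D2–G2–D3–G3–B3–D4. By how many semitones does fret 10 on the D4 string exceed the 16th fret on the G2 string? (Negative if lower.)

D4 at fret 10 → C5 (MIDI 72); G2 at fret 16 → B3 (MIDI 59).
72 − 59 = 13, so the two pitches are 13 semitones apart.

13 semitones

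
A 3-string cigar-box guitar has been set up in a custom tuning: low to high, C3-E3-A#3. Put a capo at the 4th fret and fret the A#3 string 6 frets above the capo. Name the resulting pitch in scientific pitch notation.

The capo raises the open A#3 by 4 semitones to D4; fretting 6 more gives A#3 + 4 + 6 = A#3 + 10 semitones = G#4.

G#4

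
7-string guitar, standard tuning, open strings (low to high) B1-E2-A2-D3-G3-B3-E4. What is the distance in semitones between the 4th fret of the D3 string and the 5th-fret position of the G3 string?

6 semitones

D3 at fret 4 → F#3 (MIDI 54); G3 at fret 5 → C4 (MIDI 60).
54 − 60 = -6, so the two pitches are 6 semitones apart, with C4 the higher.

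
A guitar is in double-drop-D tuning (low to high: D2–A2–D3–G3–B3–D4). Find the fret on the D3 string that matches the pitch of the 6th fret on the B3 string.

Fret 6 on B3 is MIDI 59 + 6 = 65 (F4). On the D3 string (open MIDI 50), that pitch is 65 − 50 = fret 15.

15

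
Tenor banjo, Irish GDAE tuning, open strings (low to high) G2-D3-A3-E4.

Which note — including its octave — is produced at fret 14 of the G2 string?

A3

Each fret is one semitone, so G2 + 14 = A3.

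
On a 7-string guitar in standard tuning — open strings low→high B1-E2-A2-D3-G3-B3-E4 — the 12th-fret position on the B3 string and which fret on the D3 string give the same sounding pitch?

21

Fret 12 on B3 is MIDI 59 + 12 = 71 (B4). On the D3 string (open MIDI 50), that pitch is 71 − 50 = fret 21.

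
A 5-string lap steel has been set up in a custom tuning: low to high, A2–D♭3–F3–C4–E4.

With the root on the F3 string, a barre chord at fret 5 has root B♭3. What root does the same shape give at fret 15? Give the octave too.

Moving from fret 5 to fret 15 shifts the root by 10 semitones.
B♭3 up 10 semitones is A♭4.

A♭4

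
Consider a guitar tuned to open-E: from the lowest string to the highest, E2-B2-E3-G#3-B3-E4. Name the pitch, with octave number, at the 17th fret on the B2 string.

B2 is MIDI 47. Adding 17 gives 64, which is E4.

E4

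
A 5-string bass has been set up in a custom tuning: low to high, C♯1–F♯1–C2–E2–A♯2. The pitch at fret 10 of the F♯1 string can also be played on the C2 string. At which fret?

4

F♯1 at fret 10 is F♯1 + 10 semitones = E2.
The open C2 string is 6 semitones above the open F♯1, so the same pitch on the C2 string lies at fret 10 − 6 = 4.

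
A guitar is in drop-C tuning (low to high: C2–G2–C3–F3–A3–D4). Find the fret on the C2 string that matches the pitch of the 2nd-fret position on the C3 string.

14

Fret 2 on C3 is MIDI 48 + 2 = 50 (D3). On the C2 string (open MIDI 36), that pitch is 50 − 36 = fret 14.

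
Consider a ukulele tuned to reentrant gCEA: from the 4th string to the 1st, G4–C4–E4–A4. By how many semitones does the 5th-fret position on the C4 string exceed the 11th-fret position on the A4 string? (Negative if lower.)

-15 semitones

C4 at fret 5 → F4 (MIDI 65); A4 at fret 11 → G#5 (MIDI 80).
65 − 80 = -15, so the two pitches are 15 semitones apart.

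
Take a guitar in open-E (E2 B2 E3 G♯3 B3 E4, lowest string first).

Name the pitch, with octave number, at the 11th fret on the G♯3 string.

The open G♯3 string plus 11 semitones: G#–A–A#–B–…–F–F#–G.
The walk passes from B into C once, so the octave number goes from 3 to 4.

G4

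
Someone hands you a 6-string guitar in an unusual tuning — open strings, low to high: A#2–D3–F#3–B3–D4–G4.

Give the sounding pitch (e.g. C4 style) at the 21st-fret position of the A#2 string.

A#2 is MIDI 46. Adding 21 gives 67, which is G4.

G4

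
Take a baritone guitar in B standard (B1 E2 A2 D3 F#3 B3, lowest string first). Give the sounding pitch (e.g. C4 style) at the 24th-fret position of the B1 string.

B1 is MIDI 35. Adding 24 gives 59, which is B3.

B3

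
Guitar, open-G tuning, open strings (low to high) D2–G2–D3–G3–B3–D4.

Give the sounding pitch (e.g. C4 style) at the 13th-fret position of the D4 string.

Each fret is one semitone, so D4 + 13 = D#5.
(Equivalently spelled Eb5.)

D#5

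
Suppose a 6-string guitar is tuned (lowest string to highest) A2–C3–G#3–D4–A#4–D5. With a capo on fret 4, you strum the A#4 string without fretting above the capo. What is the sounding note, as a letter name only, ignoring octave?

The capo raises the open A#4 by 4 semitones to D5; fretting 0 more gives A#4 + 4 + 0 = A#4 + 4 semitones, landing on D.

D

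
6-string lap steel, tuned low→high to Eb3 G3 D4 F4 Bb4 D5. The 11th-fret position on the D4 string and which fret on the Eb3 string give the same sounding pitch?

22

D4 at fret 11 is D4 + 11 semitones = Db5.
The open Eb3 string is 11 semitones below the open D4, so the same pitch on the Eb3 string lies at fret 11 + 11 = 22.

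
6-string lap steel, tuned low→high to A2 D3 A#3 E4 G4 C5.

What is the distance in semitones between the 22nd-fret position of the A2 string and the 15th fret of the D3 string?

A2 at fret 22 → G4 (MIDI 67); D3 at fret 15 → F4 (MIDI 65).
67 − 65 = 2, so the two pitches are 2 semitones apart, with G4 the higher.

2 semitones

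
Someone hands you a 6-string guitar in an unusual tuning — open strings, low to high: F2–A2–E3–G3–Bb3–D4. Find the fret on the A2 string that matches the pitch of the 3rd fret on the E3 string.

E3 at fret 3 is E3 + 3 semitones = G3.
The open A2 string is 7 semitones below the open E3, so the same pitch on the A2 string lies at fret 3 + 7 = 10.

10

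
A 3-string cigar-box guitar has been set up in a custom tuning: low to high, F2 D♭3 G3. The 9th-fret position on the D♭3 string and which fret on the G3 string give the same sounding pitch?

3

D♭3 at fret 9 is D♭3 + 9 semitones = B♭3.
The open G3 string is 6 semitones above the open D♭3, so the same pitch on the G3 string lies at fret 9 − 6 = 3.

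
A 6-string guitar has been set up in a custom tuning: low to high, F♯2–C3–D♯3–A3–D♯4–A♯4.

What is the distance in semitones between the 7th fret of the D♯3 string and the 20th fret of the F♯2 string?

D♯3 at fret 7 → A♯3 (MIDI 58); F♯2 at fret 20 → D4 (MIDI 62).
58 − 62 = -4, so the two pitches are 4 semitones apart, with D4 the higher.

4 semitones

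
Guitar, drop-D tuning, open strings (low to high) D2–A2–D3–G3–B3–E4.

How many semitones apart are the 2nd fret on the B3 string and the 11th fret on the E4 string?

14 semitones

B3 at fret 2 → C#4 (MIDI 61); E4 at fret 11 → D#5 (MIDI 75).
61 − 75 = -14, so the two pitches are 14 semitones apart, with D#5 the higher.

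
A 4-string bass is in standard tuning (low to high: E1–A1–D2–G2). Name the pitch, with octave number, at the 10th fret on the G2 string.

G2 is MIDI 43. Adding 10 gives 53, which is F3.

F3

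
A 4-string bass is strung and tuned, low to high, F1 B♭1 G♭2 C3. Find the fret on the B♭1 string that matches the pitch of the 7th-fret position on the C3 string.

Fret 7 on C3 is MIDI 48 + 7 = 55 (G3). On the B♭1 string (open MIDI 34), that pitch is 55 − 34 = fret 21.

21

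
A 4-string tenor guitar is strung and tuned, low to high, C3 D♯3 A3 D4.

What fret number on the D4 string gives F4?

3

F4 is 3 semitones above the open D4 (D–D#–E–F), so it sits at fret 3.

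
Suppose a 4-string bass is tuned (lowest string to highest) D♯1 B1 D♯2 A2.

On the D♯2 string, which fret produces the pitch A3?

A3 is 18 semitones above the open D♯2 (D#–E–F–F#–…–G–G#–A), so it sits at fret 18.

18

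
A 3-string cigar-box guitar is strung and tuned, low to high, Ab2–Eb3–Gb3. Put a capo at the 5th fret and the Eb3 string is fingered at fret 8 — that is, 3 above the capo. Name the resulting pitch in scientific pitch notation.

B3

The capo raises the open Eb3 by 5 semitones to Ab3; fretting 3 more gives Eb3 + 5 + 3 = Eb3 + 8 semitones = B3.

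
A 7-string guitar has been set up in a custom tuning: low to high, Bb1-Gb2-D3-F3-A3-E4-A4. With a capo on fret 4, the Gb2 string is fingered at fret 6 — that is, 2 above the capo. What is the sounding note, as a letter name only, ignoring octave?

The capo raises the open Gb2 by 4 semitones to Bb2; fretting 2 more gives Gb2 + 4 + 2 = Gb2 + 6 semitones, landing on C.

C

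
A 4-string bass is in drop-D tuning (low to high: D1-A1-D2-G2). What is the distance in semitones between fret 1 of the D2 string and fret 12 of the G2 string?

D2 at fret 1 → D♯2 (MIDI 39); G2 at fret 12 → G3 (MIDI 55).
39 − 55 = -16, so the two pitches are 16 semitones apart, with G3 the higher.

16 semitones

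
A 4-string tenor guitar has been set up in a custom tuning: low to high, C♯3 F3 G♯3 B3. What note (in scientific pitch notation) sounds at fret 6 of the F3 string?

B3

Each fret is one semitone, so F3 + 6 = B3.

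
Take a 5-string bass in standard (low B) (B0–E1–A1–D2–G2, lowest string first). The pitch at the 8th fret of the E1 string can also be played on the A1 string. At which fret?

3

Fret 8 on E1 is MIDI 28 + 8 = 36 (C2). On the A1 string (open MIDI 33), that pitch is 36 − 33 = fret 3.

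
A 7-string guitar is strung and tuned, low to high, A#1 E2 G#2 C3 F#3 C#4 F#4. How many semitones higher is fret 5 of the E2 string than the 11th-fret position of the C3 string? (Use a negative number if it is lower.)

-14 semitones

E2 at fret 5 → A2 (MIDI 45); C3 at fret 11 → B3 (MIDI 59).
45 − 59 = -14, so the two pitches are 14 semitones apart.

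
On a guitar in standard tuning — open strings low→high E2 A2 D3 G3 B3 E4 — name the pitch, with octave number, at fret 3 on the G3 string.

The open G3 string plus 3 semitones: G–G#–A–A#.
No B→C boundary is crossed, so the octave stays at 3.
(Equivalently spelled Bb3.)

A#3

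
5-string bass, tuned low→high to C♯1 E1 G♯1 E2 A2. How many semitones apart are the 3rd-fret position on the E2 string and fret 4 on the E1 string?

11 semitones

E2 at fret 3 → G2 (MIDI 43); E1 at fret 4 → G♯1 (MIDI 32).
43 − 32 = 11, so the two pitches are 11 semitones apart, with G2 the higher.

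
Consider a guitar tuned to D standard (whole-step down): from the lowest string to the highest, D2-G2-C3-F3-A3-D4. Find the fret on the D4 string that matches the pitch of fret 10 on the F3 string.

Fret 10 on F3 is MIDI 53 + 10 = 63 (D♯4). On the D4 string (open MIDI 62), that pitch is 63 − 62 = fret 1.

1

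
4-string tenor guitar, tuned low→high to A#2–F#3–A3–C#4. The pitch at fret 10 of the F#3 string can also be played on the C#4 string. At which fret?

3

Fret 10 on F#3 is MIDI 54 + 10 = 64 (E4). On the C#4 string (open MIDI 61), that pitch is 64 − 61 = fret 3.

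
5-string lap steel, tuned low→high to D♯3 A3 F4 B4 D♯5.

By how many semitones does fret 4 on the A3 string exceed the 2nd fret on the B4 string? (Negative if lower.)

A3 at fret 4 → C♯4 (MIDI 61); B4 at fret 2 → C♯5 (MIDI 73).
61 − 73 = -12, so the two pitches are 12 semitones apart.

-12 semitones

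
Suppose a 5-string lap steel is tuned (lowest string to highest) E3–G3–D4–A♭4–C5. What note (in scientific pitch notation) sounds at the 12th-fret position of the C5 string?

C6

Each fret is one semitone, so C5 + 12 = C6.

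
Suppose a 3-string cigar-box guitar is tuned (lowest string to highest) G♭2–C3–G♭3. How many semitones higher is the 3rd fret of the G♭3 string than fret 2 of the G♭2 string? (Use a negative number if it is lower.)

13 semitones

G♭3 at fret 3 → A3 (MIDI 57); G♭2 at fret 2 → A♭2 (MIDI 44).
57 − 44 = 13, so the two pitches are 13 semitones apart.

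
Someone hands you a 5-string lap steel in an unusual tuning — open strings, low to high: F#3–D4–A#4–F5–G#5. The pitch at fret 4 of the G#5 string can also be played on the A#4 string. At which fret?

14

Fret 4 on G#5 is MIDI 80 + 4 = 84 (C6). On the A#4 string (open MIDI 70), that pitch is 84 − 70 = fret 14.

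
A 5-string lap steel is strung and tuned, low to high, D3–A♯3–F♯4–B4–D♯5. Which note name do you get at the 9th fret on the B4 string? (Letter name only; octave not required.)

B4 is MIDI 71. Adding 9 gives 80; 80 mod 12 = 8, i.e. G♯.
(Equivalently spelled A♭.)

G♯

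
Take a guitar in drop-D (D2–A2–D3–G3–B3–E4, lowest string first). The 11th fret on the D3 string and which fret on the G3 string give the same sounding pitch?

D3 at fret 11 is D3 + 11 semitones = C♯4.
The open G3 string is 5 semitones above the open D3, so the same pitch on the G3 string lies at fret 11 − 5 = 6.

6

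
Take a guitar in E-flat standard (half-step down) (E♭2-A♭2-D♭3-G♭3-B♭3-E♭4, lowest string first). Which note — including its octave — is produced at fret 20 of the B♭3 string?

G♭5

The open B♭3 string plus 20 semitones: Bb–B–C–Db–…–E–F–Gb.
The walk passes from B into C 2 times, so the octave number goes from 3 to 5.
(Equivalently spelled F♯5.)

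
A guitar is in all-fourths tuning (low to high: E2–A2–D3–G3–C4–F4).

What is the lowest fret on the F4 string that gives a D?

From F4, count semitones up the chromatic scale until reaching D: F–F#–G–G#–A–A#–B–C–C#–D — 9 steps.

9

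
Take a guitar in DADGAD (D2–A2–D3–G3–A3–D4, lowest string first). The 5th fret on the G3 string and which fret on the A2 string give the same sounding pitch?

15

Fret 5 on G3 is MIDI 55 + 5 = 60 (C4). On the A2 string (open MIDI 45), that pitch is 60 − 45 = fret 15.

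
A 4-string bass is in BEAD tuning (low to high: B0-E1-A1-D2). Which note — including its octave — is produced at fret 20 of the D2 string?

The open D2 string plus 20 semitones: D–D#–E–F–…–G#–A–A#.
The walk passes from B into C once, so the octave number goes from 2 to 3.

A♯3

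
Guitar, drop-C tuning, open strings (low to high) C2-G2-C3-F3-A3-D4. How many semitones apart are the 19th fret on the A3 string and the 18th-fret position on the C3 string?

10 semitones

A3 at fret 19 → E5 (MIDI 76); C3 at fret 18 → F#4 (MIDI 66).
76 − 66 = 10, so the two pitches are 10 semitones apart, with E5 the higher.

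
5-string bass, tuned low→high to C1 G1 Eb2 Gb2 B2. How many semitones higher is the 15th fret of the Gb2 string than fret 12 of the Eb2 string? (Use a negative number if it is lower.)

Gb2 at fret 15 → A3 (MIDI 57); Eb2 at fret 12 → Eb3 (MIDI 51).
57 − 51 = 6, so the two pitches are 6 semitones apart.

6 semitones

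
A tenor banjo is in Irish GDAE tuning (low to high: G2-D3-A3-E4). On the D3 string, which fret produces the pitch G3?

5

G3 is 5 semitones above the open D3 (D–D#–E–F–F#–G), so it sits at fret 5.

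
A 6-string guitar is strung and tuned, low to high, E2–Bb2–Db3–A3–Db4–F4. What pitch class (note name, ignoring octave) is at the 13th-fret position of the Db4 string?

The open Db4 string plus 13 semitones: Db–D–Eb–E–…–C–Db–D.

D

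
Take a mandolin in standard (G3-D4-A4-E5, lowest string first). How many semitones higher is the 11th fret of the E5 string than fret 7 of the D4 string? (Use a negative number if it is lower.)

18 semitones

E5 at fret 11 → D♯6 (MIDI 87); D4 at fret 7 → A4 (MIDI 69).
87 − 69 = 18, so the two pitches are 18 semitones apart.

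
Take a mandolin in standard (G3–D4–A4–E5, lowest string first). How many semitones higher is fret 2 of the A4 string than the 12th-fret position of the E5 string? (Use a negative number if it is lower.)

-17 semitones

A4 at fret 2 → B4 (MIDI 71); E5 at fret 12 → E6 (MIDI 88).
71 − 88 = -17, so the two pitches are 17 semitones apart.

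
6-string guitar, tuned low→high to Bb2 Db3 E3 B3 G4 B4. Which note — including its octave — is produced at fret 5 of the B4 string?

Each fret is one semitone, so B4 + 5 = E5.

E5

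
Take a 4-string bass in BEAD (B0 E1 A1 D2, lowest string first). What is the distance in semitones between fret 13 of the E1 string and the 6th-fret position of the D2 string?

3 semitones

E1 at fret 13 → F2 (MIDI 41); D2 at fret 6 → G♯2 (MIDI 44).
41 − 44 = -3, so the two pitches are 3 semitones apart, with G♯2 the higher.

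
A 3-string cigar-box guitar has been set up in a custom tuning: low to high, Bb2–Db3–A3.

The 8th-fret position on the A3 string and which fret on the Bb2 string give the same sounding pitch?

19

A3 at fret 8 is A3 + 8 semitones = F4.
The open Bb2 string is 11 semitones below the open A3, so the same pitch on the Bb2 string lies at fret 8 + 11 = 19.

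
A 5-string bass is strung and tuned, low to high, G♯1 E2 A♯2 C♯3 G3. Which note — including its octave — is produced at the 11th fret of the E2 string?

E2 is MIDI 40. Adding 11 gives 51, which is D♯3.
(Equivalently spelled E♭3.)

D♯3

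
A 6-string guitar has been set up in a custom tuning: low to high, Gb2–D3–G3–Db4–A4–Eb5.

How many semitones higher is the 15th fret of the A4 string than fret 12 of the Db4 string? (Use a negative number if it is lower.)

A4 at fret 15 → C6 (MIDI 84); Db4 at fret 12 → Db5 (MIDI 73).
84 − 73 = 11, so the two pitches are 11 semitones apart.

11 semitones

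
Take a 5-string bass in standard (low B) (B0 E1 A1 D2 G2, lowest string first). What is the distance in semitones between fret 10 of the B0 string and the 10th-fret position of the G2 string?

B0 at fret 10 → A1 (MIDI 33); G2 at fret 10 → F3 (MIDI 53).
33 − 53 = -20, so the two pitches are 20 semitones apart, with F3 the higher.

20 semitones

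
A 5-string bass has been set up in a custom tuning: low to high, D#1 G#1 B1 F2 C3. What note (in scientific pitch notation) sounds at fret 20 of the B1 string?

The open B1 string plus 20 semitones: B–C–C#–D–…–F–F#–G.
The walk passes from B into C 2 times, so the octave number goes from 1 to 3.

G3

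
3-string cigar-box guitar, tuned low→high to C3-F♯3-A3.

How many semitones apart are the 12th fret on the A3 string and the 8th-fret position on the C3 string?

13 semitones

A3 at fret 12 → A4 (MIDI 69); C3 at fret 8 → G♯3 (MIDI 56).
69 − 56 = 13, so the two pitches are 13 semitones apart, with A4 the higher.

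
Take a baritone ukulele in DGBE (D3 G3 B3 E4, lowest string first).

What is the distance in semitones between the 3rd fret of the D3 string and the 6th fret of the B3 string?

D3 at fret 3 → F3 (MIDI 53); B3 at fret 6 → F4 (MIDI 65).
53 − 65 = -12, so the two pitches are 12 semitones apart, with F4 the higher.

12 semitones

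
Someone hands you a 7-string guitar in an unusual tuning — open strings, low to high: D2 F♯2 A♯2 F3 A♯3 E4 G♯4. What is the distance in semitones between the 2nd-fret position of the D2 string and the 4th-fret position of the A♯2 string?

D2 at fret 2 → E2 (MIDI 40); A♯2 at fret 4 → D3 (MIDI 50).
40 − 50 = -10, so the two pitches are 10 semitones apart, with D3 the higher.

10 semitones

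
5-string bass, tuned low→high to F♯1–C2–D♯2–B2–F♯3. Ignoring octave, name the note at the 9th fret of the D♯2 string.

C

Each fret is one semitone, so D♯2 + 9 = C.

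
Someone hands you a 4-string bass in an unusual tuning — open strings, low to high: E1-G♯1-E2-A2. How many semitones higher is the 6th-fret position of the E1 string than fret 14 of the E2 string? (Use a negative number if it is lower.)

-20 semitones

E1 at fret 6 → A♯1 (MIDI 34); E2 at fret 14 → F♯3 (MIDI 54).
34 − 54 = -20, so the two pitches are 20 semitones apart.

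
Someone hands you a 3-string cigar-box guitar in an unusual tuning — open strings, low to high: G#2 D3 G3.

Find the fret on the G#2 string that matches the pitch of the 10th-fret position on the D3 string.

16

D3 at fret 10 is D3 + 10 semitones = C4.
The open G#2 string is 6 semitones below the open D3, so the same pitch on the G#2 string lies at fret 10 + 6 = 16.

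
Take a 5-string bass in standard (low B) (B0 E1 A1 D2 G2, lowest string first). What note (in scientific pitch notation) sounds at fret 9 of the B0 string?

G#1

The open B0 string plus 9 semitones: B–C–C#–D–D#–E–F–F#–G–G#.
The walk passes from B into C once, so the octave number goes from 0 to 1.
(Equivalently spelled Ab1.)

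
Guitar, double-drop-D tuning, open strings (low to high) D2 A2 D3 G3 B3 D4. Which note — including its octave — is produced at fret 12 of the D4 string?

D4 is MIDI 62. Adding 12 gives 74, which is D5.

D5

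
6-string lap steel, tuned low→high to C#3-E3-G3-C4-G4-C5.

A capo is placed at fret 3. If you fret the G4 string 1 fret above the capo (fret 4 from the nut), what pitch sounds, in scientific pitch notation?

The capo raises the open G4 by 3 semitones to A#4; fretting 1 more gives G4 + 3 + 1 = G4 + 4 semitones = B4.

B4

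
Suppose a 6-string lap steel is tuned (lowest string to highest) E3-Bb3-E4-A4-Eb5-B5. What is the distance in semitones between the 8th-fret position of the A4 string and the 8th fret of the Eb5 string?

6 semitones

A4 at fret 8 → F5 (MIDI 77); Eb5 at fret 8 → B5 (MIDI 83).
77 − 83 = -6, so the two pitches are 6 semitones apart, with B5 the higher.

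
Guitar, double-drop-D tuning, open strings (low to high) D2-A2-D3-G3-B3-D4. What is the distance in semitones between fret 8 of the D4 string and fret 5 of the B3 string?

D4 at fret 8 → A#4 (MIDI 70); B3 at fret 5 → E4 (MIDI 64).
70 − 64 = 6, so the two pitches are 6 semitones apart, with A#4 the higher.

6 semitones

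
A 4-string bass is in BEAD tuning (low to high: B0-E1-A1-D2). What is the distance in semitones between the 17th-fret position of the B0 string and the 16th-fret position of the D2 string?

B0 at fret 17 → E2 (MIDI 40); D2 at fret 16 → F#3 (MIDI 54).
40 − 54 = -14, so the two pitches are 14 semitones apart, with F#3 the higher.

14 semitones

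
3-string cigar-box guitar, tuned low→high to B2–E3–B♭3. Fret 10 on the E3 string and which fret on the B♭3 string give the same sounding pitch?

E3 at fret 10 is E3 + 10 semitones = D4.
The open B♭3 string is 6 semitones above the open E3, so the same pitch on the B♭3 string lies at fret 10 − 6 = 4.

4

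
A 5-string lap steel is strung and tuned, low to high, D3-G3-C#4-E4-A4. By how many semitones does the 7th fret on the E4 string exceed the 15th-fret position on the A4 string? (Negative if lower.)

E4 at fret 7 → B4 (MIDI 71); A4 at fret 15 → C6 (MIDI 84).
71 − 84 = -13, so the two pitches are 13 semitones apart.

-13 semitones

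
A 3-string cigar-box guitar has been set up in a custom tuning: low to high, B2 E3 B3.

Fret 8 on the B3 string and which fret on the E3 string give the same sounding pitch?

15

B3 at fret 8 is B3 + 8 semitones = G4.
The open E3 string is 7 semitones below the open B3, so the same pitch on the E3 string lies at fret 8 + 7 = 15.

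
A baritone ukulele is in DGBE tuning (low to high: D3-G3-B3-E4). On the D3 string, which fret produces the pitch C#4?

C#4 is 11 semitones above the open D3 (D–D#–E–F–…–B–C–C#), so it sits at fret 11.

11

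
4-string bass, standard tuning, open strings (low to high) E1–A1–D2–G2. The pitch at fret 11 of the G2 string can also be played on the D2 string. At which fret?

Fret 11 on G2 is MIDI 43 + 11 = 54 (F#3). On the D2 string (open MIDI 38), that pitch is 54 − 38 = fret 16.

16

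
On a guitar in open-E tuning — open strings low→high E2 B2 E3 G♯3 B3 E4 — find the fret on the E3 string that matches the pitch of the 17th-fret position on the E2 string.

5

Fret 17 on E2 is MIDI 40 + 17 = 57 (A3). On the E3 string (open MIDI 52), that pitch is 57 − 52 = fret 5.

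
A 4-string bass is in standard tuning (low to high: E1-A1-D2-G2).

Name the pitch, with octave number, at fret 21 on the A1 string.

A1 is MIDI 33. Adding 21 gives 54, which is F#3.
(Equivalently spelled Gb3.)

F#3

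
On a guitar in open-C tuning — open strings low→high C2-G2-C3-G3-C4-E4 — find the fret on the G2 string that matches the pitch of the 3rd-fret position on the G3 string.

15

G3 at fret 3 is G3 + 3 semitones = A#3.
The open G2 string is 12 semitones below the open G3, so the same pitch on the G2 string lies at fret 3 + 12 = 15.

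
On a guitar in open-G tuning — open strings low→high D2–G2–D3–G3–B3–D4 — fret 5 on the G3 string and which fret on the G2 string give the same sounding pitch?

17

Fret 5 on G3 is MIDI 55 + 5 = 60 (C4). On the G2 string (open MIDI 43), that pitch is 60 − 43 = fret 17.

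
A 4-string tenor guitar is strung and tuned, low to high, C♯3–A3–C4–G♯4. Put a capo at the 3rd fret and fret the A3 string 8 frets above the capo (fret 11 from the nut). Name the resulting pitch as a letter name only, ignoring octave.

G♯

The capo raises the open A3 by 3 semitones to C4; fretting 8 more gives A3 + 3 + 8 = A3 + 11 semitones, landing on G♯.
(Also written A♭.)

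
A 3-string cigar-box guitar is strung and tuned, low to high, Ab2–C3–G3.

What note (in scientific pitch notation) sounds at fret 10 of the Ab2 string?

Gb3

Each fret is one semitone, so Ab2 + 10 = Gb3.
(Equivalently spelled F#3.)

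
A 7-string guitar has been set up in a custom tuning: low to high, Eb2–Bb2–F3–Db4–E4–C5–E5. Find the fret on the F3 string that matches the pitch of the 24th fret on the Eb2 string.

Fret 24 on Eb2 is MIDI 39 + 24 = 63 (Eb4). On the F3 string (open MIDI 53), that pitch is 63 − 53 = fret 10.

10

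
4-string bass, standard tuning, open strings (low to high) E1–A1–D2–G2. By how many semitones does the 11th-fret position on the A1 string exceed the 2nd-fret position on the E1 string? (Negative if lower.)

14 semitones

A1 at fret 11 → G#2 (MIDI 44); E1 at fret 2 → F#1 (MIDI 30).
44 − 30 = 14, so the two pitches are 14 semitones apart.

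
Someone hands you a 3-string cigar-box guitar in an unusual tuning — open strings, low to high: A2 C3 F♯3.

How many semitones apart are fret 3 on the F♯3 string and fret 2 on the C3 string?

7 semitones

F♯3 at fret 3 → A3 (MIDI 57); C3 at fret 2 → D3 (MIDI 50).
57 − 50 = 7, so the two pitches are 7 semitones apart, with A3 the higher.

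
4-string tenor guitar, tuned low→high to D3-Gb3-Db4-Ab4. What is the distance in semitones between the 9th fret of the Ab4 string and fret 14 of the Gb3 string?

Ab4 at fret 9 → F5 (MIDI 77); Gb3 at fret 14 → Ab4 (MIDI 68).
77 − 68 = 9, so the two pitches are 9 semitones apart, with F5 the higher.

9 semitones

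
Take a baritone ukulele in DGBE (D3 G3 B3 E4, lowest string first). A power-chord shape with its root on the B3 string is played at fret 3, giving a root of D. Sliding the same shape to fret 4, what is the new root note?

Moving from fret 3 to fret 4 shifts the root by 1 semitone.
D up 1 semitone is D#.

D#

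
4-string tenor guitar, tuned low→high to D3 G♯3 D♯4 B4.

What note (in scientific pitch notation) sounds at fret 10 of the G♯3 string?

The open G♯3 string plus 10 semitones: G#–A–A#–B–…–E–F–F#.
The walk passes from B into C once, so the octave number goes from 3 to 4.

F♯4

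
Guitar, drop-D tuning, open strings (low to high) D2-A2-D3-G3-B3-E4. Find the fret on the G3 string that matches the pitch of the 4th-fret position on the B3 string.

B3 at fret 4 is B3 + 4 semitones = D♯4.
The open G3 string is 4 semitones below the open B3, so the same pitch on the G3 string lies at fret 4 + 4 = 8.

8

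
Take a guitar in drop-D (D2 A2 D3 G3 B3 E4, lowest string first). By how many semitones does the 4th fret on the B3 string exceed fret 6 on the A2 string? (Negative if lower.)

B3 at fret 4 → D#4 (MIDI 63); A2 at fret 6 → D#3 (MIDI 51).
63 − 51 = 12, so the two pitches are 12 semitones apart.

12 semitones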